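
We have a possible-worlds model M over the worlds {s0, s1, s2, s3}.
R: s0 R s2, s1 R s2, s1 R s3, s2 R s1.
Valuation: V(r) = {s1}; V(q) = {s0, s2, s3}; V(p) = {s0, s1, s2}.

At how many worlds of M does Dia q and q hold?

1

Let φ = Dia q and q. Evaluate φ at each world:
  s0 (successors {s2}): φ is true.
  s1 (successors {s2, s3}): φ is false.
  s2 (successors {s1}): φ is false.
  s3 (successors ∅): φ is false.
For instance, at s2:
  At s2: Dia q is false, q is true, so Dia q and q is false.
    At s2: Dia q requires q at some successor in {s1}.
      At s1: q is false.
    So Dia q is false at s2.
Satisfying worlds: {s0}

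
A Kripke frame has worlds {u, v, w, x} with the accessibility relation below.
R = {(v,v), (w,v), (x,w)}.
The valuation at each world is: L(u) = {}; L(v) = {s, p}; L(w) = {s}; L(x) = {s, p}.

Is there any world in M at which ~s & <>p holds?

No

Recall that <>ψ holds at a world iff ψ holds at some accessible world.
Let φ = ~s & <>p. Evaluate φ at each world:
  u (successors ∅): φ is false.
  v (successors {v}): φ is false.
  w (successors {v}): φ is false.
  x (successors {w}): φ is false.
For instance, at v:
  At v: ~s is false, <>p is true, so ~s & <>p is false.
    At v: <>p requires p at some successor in {v}.
      p holds at v, so <>p is true at v.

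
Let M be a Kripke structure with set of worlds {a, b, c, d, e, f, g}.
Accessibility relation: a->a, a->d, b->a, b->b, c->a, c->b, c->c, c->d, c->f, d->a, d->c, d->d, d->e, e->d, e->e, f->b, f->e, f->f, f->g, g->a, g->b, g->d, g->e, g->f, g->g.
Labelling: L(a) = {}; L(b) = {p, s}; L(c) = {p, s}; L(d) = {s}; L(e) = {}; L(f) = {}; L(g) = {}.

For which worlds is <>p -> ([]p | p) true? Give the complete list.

a, b, c, e

Let φ = <>p -> ([]p | p). Evaluate φ at each world:
  a (successors {a, d}): φ is true.
  b (successors {a, b}): φ is true.
  c (successors {a, b, c, d, f}): φ is true.
  d (successors {a, c, d, e}): φ is false.
  e (successors {d, e}): φ is true.
  f (successors {b, e, f, g}): φ is false.
  g (successors {a, b, d, e, f, g}): φ is false.
For instance, at f:
  At f: <>p is true, []p | p is false, so <>p -> ([]p | p) is false.
    At f: <>p requires p at some successor in {b, e, f, g}.
      p holds at b, so <>p is true at f.
    At f: []p is false, p is false, so []p | p is false.
      At f: []p requires p at every successor {b, e, f, g}.
        p fails at e, so []p is false at f.
Satisfying worlds: {a, b, c, e}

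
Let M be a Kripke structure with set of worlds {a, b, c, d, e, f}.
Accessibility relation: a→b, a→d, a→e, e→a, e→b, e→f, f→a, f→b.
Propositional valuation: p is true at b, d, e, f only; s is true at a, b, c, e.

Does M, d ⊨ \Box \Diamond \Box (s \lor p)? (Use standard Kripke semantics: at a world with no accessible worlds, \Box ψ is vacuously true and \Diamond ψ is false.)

Yes

Recall that \Box ψ holds at a world iff ψ holds at every accessible world, and \Diamond ψ holds iff ψ holds at some accessible world.
At d: no accessible worlds, so \Box \Diamond \Box (s \lor p) holds vacuously.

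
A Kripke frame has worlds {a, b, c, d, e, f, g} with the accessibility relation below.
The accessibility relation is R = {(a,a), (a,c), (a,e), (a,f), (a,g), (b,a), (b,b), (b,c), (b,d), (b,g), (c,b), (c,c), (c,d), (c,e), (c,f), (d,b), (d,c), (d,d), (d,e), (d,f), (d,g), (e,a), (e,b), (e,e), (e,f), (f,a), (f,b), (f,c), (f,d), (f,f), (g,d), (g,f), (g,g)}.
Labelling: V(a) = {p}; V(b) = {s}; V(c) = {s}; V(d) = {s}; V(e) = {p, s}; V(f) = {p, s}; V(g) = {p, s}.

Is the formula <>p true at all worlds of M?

Let φ = <>p. Evaluate φ at each world:
  a (successors {a, c, e, f, g}): φ is true.
  b (successors {a, b, c, d, g}): φ is true.
  c (successors {b, c, d, e, f}): φ is true.
  d (successors {b, c, d, e, f, g}): φ is true.
  e (successors {a, b, e, f}): φ is true.
  f (successors {a, b, c, d, f}): φ is true.
  g (successors {d, f, g}): φ is true.
For instance, at d:
  At d: <>p requires p at some successor in {b, c, d, e, f, g}.
    p holds at e, so <>p is true at d.

Yes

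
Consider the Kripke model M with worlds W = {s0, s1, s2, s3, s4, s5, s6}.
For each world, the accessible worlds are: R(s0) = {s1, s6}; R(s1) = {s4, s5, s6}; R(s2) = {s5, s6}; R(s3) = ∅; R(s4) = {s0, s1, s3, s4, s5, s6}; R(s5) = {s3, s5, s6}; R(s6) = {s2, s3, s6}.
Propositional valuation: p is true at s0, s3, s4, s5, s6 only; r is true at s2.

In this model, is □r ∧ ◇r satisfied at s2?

No

At s2: □r is false, ◇r is false, so □r ∧ ◇r is false.
  At s2: □r requires r at every successor {s5, s6}.
    r fails at s5, so □r is false at s2.
  At s2: ◇r requires r at some successor in {s5, s6}.
    At s5: r is false.
    At s6: r is false.
  So ◇r is false at s2.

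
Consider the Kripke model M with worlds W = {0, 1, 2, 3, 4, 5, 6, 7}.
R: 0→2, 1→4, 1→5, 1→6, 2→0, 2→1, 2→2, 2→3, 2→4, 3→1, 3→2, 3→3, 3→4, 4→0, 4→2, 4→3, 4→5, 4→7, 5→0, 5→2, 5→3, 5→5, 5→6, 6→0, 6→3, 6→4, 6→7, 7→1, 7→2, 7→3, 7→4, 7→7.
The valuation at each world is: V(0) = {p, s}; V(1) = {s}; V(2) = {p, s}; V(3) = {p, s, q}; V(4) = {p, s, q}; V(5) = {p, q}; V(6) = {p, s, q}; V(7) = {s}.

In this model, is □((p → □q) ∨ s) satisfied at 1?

Recall that □ψ holds at a world iff ψ holds at every accessible world, and ◇ψ holds iff ψ holds at some accessible world.
At 1: □((p → □q) ∨ s) requires (p → □q) ∨ s at every successor {4, 5, 6}.
  (p → □q) ∨ s fails at 5, so □((p → □q) ∨ s) is false at 1.
    At 5: p → □q is false, s is false, so (p → □q) ∨ s is false.
      At 5: p is true, □q is false, so p → □q is false.

No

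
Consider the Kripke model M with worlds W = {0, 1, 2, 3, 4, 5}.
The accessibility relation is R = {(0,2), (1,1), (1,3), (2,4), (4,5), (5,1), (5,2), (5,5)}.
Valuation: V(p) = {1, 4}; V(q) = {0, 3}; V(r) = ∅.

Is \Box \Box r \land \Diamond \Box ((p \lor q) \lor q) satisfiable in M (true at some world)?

Let φ = \Box \Box r \land \Diamond \Box ((p \lor q) \lor q). Evaluate φ at each world:
  0 (successors {2}): φ is false.
  1 (successors {1, 3}): φ is false.
  2 (successors {4}): φ is false.
  3 (successors ∅): φ is false.
  4 (successors {5}): φ is false.
  5 (successors {1, 2, 5}): φ is false.
For instance, at 4:
  At 4: \Box \Box r is false, \Diamond \Box ((p \lor q) \lor q) is false, so \Box \Box r \land \Diamond \Box ((p \lor q) \lor q) is false.
    At 4: \Box \Box r requires \Box r at every successor {5}.
      \Box r fails at 5, so \Box \Box r is false at 4.
    At 4: \Diamond \Box ((p \lor q) \lor q) requires \Box ((p \lor q) \lor q) at some successor in {5}.
      At 5: \Box ((p \lor q) \lor q) is false.
    So \Diamond \Box ((p \lor q) \lor q) is false at 4.

No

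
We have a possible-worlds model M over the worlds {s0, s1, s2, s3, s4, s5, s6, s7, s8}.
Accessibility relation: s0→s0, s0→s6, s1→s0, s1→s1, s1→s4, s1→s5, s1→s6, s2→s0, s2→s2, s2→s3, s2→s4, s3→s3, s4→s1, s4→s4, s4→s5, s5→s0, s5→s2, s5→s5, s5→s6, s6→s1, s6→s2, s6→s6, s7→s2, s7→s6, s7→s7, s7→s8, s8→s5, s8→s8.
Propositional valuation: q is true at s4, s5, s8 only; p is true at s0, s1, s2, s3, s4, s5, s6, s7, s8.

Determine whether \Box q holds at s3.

No

At s3: \Box q requires q at every successor {s3}.
  q fails at s3, so \Box q is false at s3.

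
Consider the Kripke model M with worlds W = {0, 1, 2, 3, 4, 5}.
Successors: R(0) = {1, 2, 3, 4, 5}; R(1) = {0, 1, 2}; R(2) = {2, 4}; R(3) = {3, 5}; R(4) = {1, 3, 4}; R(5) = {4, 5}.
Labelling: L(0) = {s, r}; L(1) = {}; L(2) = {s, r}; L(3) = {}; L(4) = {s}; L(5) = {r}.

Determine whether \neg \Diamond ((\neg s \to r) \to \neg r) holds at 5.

Recall that \Diamond ψ holds at a world iff ψ holds at some accessible world.
At 5: \Diamond ((\neg s \to r) \to \neg r) is true, so \neg \Diamond ((\neg s \to r) \to \neg r) is false.
  At 5: \Diamond ((\neg s \to r) \to \neg r) requires (\neg s \to r) \to \neg r at some successor in {4, 5}.
    (\neg s \to r) \to \neg r holds at 4, so \Diamond ((\neg s \to r) \to \neg r) is true at 5.

No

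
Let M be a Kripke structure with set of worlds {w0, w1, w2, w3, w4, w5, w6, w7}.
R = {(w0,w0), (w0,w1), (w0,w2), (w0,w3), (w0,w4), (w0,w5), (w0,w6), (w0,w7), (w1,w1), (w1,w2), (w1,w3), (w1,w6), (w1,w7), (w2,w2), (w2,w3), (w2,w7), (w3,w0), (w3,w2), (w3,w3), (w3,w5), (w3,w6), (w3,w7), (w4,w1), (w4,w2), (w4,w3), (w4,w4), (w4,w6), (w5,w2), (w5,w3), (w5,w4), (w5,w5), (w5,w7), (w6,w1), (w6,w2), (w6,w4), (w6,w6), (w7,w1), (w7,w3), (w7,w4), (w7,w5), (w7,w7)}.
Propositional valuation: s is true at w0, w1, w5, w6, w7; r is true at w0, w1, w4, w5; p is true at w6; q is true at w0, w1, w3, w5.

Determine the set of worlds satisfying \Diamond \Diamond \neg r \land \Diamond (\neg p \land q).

Recall that \Diamond ψ holds at a world iff ψ holds at some accessible world.
Let φ = \Diamond \Diamond \neg r \land \Diamond (\neg p \land q). Evaluate φ at each world:
  w0 (successors {w0, w1, w2, w3, w4, w5, w6, w7}): φ is true.
  w1 (successors {w1, w2, w3, w6, w7}): φ is true.
  w2 (successors {w2, w3, w7}): φ is true.
  w3 (successors {w0, w2, w3, w5, w6, w7}): φ is true.
  w4 (successors {w1, w2, w3, w4, w6}): φ is true.
  w5 (successors {w2, w3, w4, w5, w7}): φ is true.
  w6 (successors {w1, w2, w4, w6}): φ is true.
  w7 (successors {w1, w3, w4, w5, w7}): φ is true.
For instance, at w4:
  At w4: \Diamond \Diamond \neg r is true, \Diamond (\neg p \land q) is true, so \Diamond \Diamond \neg r \land \Diamond (\neg p \land q) is true.
    At w4: \Diamond \Diamond \neg r requires \Diamond \neg r at some successor in {w1, w2, w3, w4, w6}.
      \Diamond \neg r holds at w1, so \Diamond \Diamond \neg r is true at w4.
    At w4: \Diamond (\neg p \land q) requires \neg p \land q at some successor in {w1, w2, w3, w4, w6}.
      \neg p \land q holds at w1, so \Diamond (\neg p \land q) is true at w4.
Satisfying worlds: {w0, w1, w2, w3, w4, w5, w6, w7}

w0, w1, w2, w3, w4, w5, w6, w7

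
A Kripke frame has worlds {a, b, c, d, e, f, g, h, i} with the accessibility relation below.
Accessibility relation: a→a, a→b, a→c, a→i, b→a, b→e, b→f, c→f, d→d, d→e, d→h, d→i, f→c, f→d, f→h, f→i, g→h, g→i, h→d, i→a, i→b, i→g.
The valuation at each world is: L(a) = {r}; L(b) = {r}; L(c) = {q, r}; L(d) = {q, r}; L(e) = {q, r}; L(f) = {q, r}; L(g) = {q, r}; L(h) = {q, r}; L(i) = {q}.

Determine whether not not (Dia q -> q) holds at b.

Recall that Dia ψ holds at a world iff ψ holds at some accessible world.
At b: not (Dia q -> q) is true, so not not (Dia q -> q) is false.
  At b: Dia q -> q is false, so not (Dia q -> q) is true.
    At b: Dia q is true, q is false, so Dia q -> q is false.
      At b: Dia q requires q at some successor in {a, e, f}.
        q holds at e, so Dia q is true at b.

No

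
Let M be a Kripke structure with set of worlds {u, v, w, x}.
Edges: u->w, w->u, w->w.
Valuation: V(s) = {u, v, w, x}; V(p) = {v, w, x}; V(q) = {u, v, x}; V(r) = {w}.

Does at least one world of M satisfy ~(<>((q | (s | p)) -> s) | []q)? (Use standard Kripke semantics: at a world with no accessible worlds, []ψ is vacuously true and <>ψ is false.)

No

Let φ = ~(<>((q | (s | p)) -> s) | []q). Evaluate φ at each world:
  u (successors {w}): φ is false.
  v (successors ∅): φ is false.
  w (successors {u, w}): φ is false.
  x (successors ∅): φ is false.
For instance, at w:
  At w: <>((q | (s | p)) -> s) | []q is true, so ~(<>((q | (s | p)) -> s) | []q) is false.
    At w: <>((q | (s | p)) -> s) is true, []q is false, so <>((q | (s | p)) -> s) | []q is true.
      At w: <>((q | (s | p)) -> s) requires (q | (s | p)) -> s at some successor in {u, w}.
        (q | (s | p)) -> s holds at u, so <>((q | (s | p)) -> s) is true at w.
      At w: []q requires q at every successor {u, w}.
        q fails at w, so []q is false at w.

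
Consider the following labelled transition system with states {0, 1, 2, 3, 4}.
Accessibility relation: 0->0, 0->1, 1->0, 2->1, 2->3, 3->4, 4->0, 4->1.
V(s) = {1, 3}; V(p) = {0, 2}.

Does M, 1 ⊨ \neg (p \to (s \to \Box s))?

No

At 1: p \to (s \to \Box s) is true, so \neg (p \to (s \to \Box s)) is false.
  At 1: p is false, s \to \Box s is false, so p \to (s \to \Box s) is true.
    At 1: s is true, \Box s is false, so s \to \Box s is false.
      At 1: \Box s requires s at every successor {0}.
        s fails at 0, so \Box s is false at 1.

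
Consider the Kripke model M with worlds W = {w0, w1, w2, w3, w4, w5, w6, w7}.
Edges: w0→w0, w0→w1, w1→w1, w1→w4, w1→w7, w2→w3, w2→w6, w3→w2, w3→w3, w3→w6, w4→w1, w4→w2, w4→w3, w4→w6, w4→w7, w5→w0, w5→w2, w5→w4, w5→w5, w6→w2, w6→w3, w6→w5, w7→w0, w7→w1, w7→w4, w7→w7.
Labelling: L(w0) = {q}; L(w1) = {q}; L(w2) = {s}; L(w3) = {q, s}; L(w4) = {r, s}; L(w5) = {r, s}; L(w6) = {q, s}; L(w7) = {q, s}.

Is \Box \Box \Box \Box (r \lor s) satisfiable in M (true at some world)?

Recall that \Box ψ holds at a world iff ψ holds at every accessible world, and \Diamond ψ holds iff ψ holds at some accessible world.
Let φ = \Box \Box \Box \Box (r \lor s). Evaluate φ at each world:
  w0 (successors {w0, w1}): φ is false.
  w1 (successors {w1, w4, w7}): φ is false.
  w2 (successors {w3, w6}): φ is false.
  w3 (successors {w2, w3, w6}): φ is false.
  w4 (successors {w1, w2, w3, w6, w7}): φ is false.
  w5 (successors {w0, w2, w4, w5}): φ is false.
  w6 (successors {w2, w3, w5}): φ is false.
  w7 (successors {w0, w1, w4, w7}): φ is false.
For instance, at w1:
  At w1: \Box \Box \Box \Box (r \lor s) requires \Box \Box \Box (r \lor s) at every successor {w1, w4, w7}.
    \Box \Box \Box (r \lor s) fails at w1, so \Box \Box \Box \Box (r \lor s) is false at w1.
      At w1: \Box \Box \Box (r \lor s) requires \Box \Box (r \lor s) at every successor {w1, w4, w7}.
        \Box \Box (r \lor s) fails at w1, so \Box \Box \Box (r \lor s) is false at w1.

No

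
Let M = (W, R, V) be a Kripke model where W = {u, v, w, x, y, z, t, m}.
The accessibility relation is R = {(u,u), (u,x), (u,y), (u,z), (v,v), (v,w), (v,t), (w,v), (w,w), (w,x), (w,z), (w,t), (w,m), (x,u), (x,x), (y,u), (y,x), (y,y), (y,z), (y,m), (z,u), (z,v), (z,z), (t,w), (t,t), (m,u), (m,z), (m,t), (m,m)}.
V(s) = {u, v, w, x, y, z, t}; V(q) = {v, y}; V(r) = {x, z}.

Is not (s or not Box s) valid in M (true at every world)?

Let φ = not (s or not Box s). Evaluate φ at each world:
  u (successors {u, x, y, z}): φ is false.
  v (successors {v, w, t}): φ is false.
  w (successors {v, w, x, z, t, m}): φ is false.
  x (successors {u, x}): φ is false.
  y (successors {u, x, y, z, m}): φ is false.
  z (successors {u, v, z}): φ is false.
  t (successors {w, t}): φ is false.
  m (successors {u, z, t, m}): φ is false.
Detail at u (counterexample):
  At u: s or not Box s is true, so not (s or not Box s) is false.
    At u: s is true, not Box s is false, so s or not Box s is true.
      At u: Box s is true, so not Box s is false.

No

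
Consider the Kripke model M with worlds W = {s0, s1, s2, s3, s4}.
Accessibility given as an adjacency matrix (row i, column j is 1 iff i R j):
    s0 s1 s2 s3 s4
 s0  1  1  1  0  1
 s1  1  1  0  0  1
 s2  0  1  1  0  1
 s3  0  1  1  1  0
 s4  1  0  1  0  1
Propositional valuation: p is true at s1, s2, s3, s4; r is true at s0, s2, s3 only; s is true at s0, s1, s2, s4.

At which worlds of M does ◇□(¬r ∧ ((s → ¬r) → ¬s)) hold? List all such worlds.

none

Let φ = ◇□(¬r ∧ ((s → ¬r) → ¬s)). Evaluate φ at each world:
  s0 (successors {s0, s1, s2, s4}): φ is false.
  s1 (successors {s0, s1, s4}): φ is false.
  s2 (successors {s1, s2, s4}): φ is false.
  s3 (successors {s1, s2, s3}): φ is false.
  s4 (successors {s0, s2, s4}): φ is false.
For instance, at s0:
  At s0: ◇□(¬r ∧ ((s → ¬r) → ¬s)) requires □(¬r ∧ ((s → ¬r) → ¬s)) at some successor in {s0, s1, s2, s4}.
    At s0: □(¬r ∧ ((s → ¬r) → ¬s)) is false.
    At s1: □(¬r ∧ ((s → ¬r) → ¬s)) is false.
    At s2: □(¬r ∧ ((s → ¬r) → ¬s)) is false.
    At s4: □(¬r ∧ ((s → ¬r) → ¬s)) is false.
  So ◇□(¬r ∧ ((s → ¬r) → ¬s)) is false at s0.
Satisfying worlds: none.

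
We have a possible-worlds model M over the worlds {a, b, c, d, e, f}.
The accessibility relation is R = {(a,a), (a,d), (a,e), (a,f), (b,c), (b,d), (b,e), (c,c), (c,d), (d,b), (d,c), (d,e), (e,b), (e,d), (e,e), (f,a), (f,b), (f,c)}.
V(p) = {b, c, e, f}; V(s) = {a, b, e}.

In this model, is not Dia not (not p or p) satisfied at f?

Yes

Recall that Dia ψ holds at a world iff ψ holds at some accessible world.
At f: Dia not (not p or p) is false, so not Dia not (not p or p) is true.
  At f: Dia not (not p or p) requires not (not p or p) at some successor in {a, b, c}.
    At a: not (not p or p) is false.
    At b: not (not p or p) is false.
    At c: not (not p or p) is false.
  So Dia not (not p or p) is false at f.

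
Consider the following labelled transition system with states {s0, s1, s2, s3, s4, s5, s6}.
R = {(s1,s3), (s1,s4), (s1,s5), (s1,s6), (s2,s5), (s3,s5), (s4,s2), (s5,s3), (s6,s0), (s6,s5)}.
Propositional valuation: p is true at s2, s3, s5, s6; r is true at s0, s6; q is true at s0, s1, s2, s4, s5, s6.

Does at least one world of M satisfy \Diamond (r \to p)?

Let φ = \Diamond (r \to p). Evaluate φ at each world:
  s0 (successors ∅): φ is false.
  s1 (successors {s3, s4, s5, s6}): φ is true.
  s2 (successors {s5}): φ is true.
  s3 (successors {s5}): φ is true.
  s4 (successors {s2}): φ is true.
  s5 (successors {s3}): φ is true.
  s6 (successors {s0, s5}): φ is true.
Detail at s1 (witness):
  At s1: \Diamond (r \to p) requires r \to p at some successor in {s3, s4, s5, s6}.
    r \to p holds at s3, so \Diamond (r \to p) is true at s1.

Yes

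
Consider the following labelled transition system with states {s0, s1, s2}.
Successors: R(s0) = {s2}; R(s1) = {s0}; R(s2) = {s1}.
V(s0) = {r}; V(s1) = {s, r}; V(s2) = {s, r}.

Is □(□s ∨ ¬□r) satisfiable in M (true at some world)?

Yes

Recall that □ψ holds at a world iff ψ holds at every accessible world, and ◇ψ holds iff ψ holds at some accessible world.
Let φ = □(□s ∨ ¬□r). Evaluate φ at each world:
  s0 (successors {s2}): φ is true.
  s1 (successors {s0}): φ is true.
  s2 (successors {s1}): φ is false.
Detail at s0 (witness):
  At s0: □(□s ∨ ¬□r) requires □s ∨ ¬□r at every successor {s2}.
      At s2: □s is true, ¬□r is false, so □s ∨ ¬□r is true.
  So □(□s ∨ ¬□r) is true at s0.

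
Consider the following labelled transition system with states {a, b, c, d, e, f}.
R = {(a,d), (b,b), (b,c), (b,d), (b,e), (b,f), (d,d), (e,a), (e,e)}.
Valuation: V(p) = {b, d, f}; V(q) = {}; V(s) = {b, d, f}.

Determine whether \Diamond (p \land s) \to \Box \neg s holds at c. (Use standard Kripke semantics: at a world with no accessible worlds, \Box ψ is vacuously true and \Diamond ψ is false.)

Recall that \Box ψ holds at a world iff ψ holds at every accessible world, and \Diamond ψ holds iff ψ holds at some accessible world.
At c: \Diamond (p \land s) is false, \Box \neg s is true, so \Diamond (p \land s) \to \Box \neg s is true.
  At c: no accessible worlds, so \Diamond (p \land s) is false.
  At c: no accessible worlds, so \Box \neg s holds vacuously.

Yes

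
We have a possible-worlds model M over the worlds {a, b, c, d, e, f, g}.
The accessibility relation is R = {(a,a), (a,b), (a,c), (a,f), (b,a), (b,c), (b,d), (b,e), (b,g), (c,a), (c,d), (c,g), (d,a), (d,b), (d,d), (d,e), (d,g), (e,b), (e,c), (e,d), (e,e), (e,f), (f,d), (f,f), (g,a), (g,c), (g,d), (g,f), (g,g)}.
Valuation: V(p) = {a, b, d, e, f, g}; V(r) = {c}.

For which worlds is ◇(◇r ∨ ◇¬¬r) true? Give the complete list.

a, b, c, d, e, g

Let φ = ◇(◇r ∨ ◇¬¬r). Evaluate φ at each world:
  a (successors {a, b, c, f}): φ is true.
  b (successors {a, c, d, e, g}): φ is true.
  c (successors {a, d, g}): φ is true.
  d (successors {a, b, d, e, g}): φ is true.
  e (successors {b, c, d, e, f}): φ is true.
  f (successors {d, f}): φ is false.
  g (successors {a, c, d, f, g}): φ is true.
For instance, at g:
  At g: ◇(◇r ∨ ◇¬¬r) requires ◇r ∨ ◇¬¬r at some successor in {a, c, d, f, g}.
    ◇r ∨ ◇¬¬r holds at a, so ◇(◇r ∨ ◇¬¬r) is true at g.
      At a: ◇r is true, ◇¬¬r is true, so ◇r ∨ ◇¬¬r is true.
Satisfying worlds: {a, b, c, d, e, g}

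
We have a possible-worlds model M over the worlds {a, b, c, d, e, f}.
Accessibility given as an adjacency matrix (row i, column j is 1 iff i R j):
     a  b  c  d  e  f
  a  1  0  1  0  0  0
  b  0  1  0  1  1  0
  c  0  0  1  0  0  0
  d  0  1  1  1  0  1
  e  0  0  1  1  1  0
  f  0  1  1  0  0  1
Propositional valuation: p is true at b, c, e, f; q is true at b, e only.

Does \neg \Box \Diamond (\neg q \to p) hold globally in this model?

Let φ = \neg \Box \Diamond (\neg q \to p). Evaluate φ at each world:
  a (successors {a, c}): φ is false.
  b (successors {b, d, e}): φ is false.
  c (successors {c}): φ is false.
  d (successors {b, c, d, f}): φ is false.
  e (successors {c, d, e}): φ is false.
  f (successors {b, c, f}): φ is false.
Detail at a (counterexample):
  At a: \Box \Diamond (\neg q \to p) is true, so \neg \Box \Diamond (\neg q \to p) is false.
    At a: \Box \Diamond (\neg q \to p) requires \Diamond (\neg q \to p) at every successor {a, c}.
      At a: \Diamond (\neg q \to p) is true.
      At c: \Diamond (\neg q \to p) is true.
    So \Box \Diamond (\neg q \to p) is true at a.

No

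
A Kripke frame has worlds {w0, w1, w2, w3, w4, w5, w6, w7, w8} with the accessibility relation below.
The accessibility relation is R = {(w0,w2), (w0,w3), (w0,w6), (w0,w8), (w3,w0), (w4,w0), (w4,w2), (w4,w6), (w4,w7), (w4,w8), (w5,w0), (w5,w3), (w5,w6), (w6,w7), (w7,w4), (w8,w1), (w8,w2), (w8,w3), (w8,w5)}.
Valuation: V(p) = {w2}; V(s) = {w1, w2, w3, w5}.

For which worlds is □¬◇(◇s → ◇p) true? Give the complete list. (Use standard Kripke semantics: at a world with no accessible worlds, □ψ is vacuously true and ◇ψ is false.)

Recall that □ψ holds at a world iff ψ holds at every accessible world, and ◇ψ holds iff ψ holds at some accessible world.
Let φ = □¬◇(◇s → ◇p). Evaluate φ at each world:
  w0 (successors {w2, w3, w6, w8}): φ is false.
  w1 (successors ∅): φ is true.
  w2 (successors ∅): φ is true.
  w3 (successors {w0}): φ is false.
  w4 (successors {w0, w2, w6, w7, w8}): φ is false.
  w5 (successors {w0, w3, w6}): φ is false.
  w6 (successors {w7}): φ is false.
  w7 (successors {w4}): φ is false.
  w8 (successors {w1, w2, w3, w5}): φ is false.
For instance, at w8:
  At w8: □¬◇(◇s → ◇p) requires ¬◇(◇s → ◇p) at every successor {w1, w2, w3, w5}.
    ¬◇(◇s → ◇p) fails at w3, so □¬◇(◇s → ◇p) is false at w8.
      At w3: ◇(◇s → ◇p) is true, so ¬◇(◇s → ◇p) is false.
Satisfying worlds: {w1, w2}

w1, w2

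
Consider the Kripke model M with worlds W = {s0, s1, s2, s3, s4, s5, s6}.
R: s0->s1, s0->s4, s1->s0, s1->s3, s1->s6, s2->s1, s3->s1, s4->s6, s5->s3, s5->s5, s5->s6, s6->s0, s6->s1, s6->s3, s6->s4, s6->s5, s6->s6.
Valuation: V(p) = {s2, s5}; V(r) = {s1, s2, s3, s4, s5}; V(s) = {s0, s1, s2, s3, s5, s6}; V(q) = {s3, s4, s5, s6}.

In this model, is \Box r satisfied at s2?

Recall that \Box ψ holds at a world iff ψ holds at every accessible world, and \Diamond ψ holds iff ψ holds at some accessible world.
At s2: \Box r requires r at every successor {s1}.
  At s1: r is true.
So \Box r is true at s2.

Yes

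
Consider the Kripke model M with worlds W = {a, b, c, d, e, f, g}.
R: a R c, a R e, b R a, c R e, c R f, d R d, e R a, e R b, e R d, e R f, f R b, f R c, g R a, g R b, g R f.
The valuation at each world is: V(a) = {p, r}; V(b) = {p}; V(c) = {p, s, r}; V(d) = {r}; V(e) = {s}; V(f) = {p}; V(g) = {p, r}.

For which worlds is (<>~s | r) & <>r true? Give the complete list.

Recall that <>ψ holds at a world iff ψ holds at some accessible world.
Let φ = (<>~s | r) & <>r. Evaluate φ at each world:
  a (successors {c, e}): φ is true.
  b (successors {a}): φ is true.
  c (successors {e, f}): φ is false.
  d (successors {d}): φ is true.
  e (successors {a, b, d, f}): φ is true.
  f (successors {b, c}): φ is true.
  g (successors {a, b, f}): φ is true.
For instance, at b:
  At b: <>~s | r is true, <>r is true, so (<>~s | r) & <>r is true.
    At b: <>~s is true, r is false, so <>~s | r is true.
      At b: <>~s requires ~s at some successor in {a}.
        ~s holds at a, so <>~s is true at b.
    At b: <>r requires r at some successor in {a}.
      r holds at a, so <>r is true at b.
Satisfying worlds: {a, b, d, e, f, g}

a, b, d, e, f, g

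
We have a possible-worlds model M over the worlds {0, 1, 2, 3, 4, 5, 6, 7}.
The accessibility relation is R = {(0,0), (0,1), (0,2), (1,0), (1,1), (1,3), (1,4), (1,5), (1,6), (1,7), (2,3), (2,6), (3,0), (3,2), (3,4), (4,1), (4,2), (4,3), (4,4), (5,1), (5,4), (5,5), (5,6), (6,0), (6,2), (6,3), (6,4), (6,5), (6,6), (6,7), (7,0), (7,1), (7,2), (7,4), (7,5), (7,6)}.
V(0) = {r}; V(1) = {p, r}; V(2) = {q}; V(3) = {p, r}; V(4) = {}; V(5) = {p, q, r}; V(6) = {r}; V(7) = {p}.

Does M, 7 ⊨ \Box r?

No

At 7: \Box r requires r at every successor {0, 1, 2, 4, 5, 6}.
  r fails at 2, so \Box r is false at 7.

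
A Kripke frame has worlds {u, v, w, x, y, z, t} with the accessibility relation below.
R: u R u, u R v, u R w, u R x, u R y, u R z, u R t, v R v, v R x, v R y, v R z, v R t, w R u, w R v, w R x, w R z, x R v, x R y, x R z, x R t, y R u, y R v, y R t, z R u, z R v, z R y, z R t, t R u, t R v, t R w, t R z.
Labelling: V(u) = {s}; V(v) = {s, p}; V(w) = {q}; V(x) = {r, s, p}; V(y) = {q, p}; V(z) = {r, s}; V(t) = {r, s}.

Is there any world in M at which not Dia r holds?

Let φ = not Dia r. Evaluate φ at each world:
  u (successors {u, v, w, x, y, z, t}): φ is false.
  v (successors {v, x, y, z, t}): φ is false.
  w (successors {u, v, x, z}): φ is false.
  x (successors {v, y, z, t}): φ is false.
  y (successors {u, v, t}): φ is false.
  z (successors {u, v, y, t}): φ is false.
  t (successors {u, v, w, z}): φ is false.
For instance, at t:
  At t: Dia r is true, so not Dia r is false.
    At t: Dia r requires r at some successor in {u, v, w, z}.
      r holds at z, so Dia r is true at t.

No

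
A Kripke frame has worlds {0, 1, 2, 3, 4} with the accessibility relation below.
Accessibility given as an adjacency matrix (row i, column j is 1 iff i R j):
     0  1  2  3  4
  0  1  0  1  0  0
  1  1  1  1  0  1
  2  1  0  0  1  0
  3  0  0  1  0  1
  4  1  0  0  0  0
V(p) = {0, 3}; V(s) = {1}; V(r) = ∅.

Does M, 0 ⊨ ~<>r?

Recall that <>ψ holds at a world iff ψ holds at some accessible world.
At 0: <>r is false, so ~<>r is true.
  At 0: <>r requires r at some successor in {0, 2}.
    At 0: r is false.
    At 2: r is false.
  So <>r is false at 0.

Yes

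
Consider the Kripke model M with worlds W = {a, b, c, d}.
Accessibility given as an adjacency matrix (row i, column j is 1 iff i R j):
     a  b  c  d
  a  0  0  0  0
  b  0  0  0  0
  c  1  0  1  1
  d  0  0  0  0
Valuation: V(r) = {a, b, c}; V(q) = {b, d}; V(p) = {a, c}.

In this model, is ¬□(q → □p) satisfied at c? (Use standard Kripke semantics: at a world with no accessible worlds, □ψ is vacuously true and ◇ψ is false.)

No

At c: □(q → □p) is true, so ¬□(q → □p) is false.
  At c: □(q → □p) requires q → □p at every successor {a, c, d}.
      At a: q is false, □p is true, so q → □p is true.
      At c: q is false, □p is false, so q → □p is true.
      At d: q is true, □p is true, so q → □p is true.
  So □(q → □p) is true at c.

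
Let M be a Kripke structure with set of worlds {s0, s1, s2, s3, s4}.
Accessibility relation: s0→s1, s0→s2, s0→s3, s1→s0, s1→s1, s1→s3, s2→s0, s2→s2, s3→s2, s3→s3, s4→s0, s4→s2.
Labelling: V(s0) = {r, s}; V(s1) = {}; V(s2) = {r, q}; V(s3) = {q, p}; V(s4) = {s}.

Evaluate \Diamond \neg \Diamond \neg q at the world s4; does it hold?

No

At s4: \Diamond \neg \Diamond \neg q requires \neg \Diamond \neg q at some successor in {s0, s2}.
  At s0: \neg \Diamond \neg q is false.
  At s2: \neg \Diamond \neg q is false.
So \Diamond \neg \Diamond \neg q is false at s4.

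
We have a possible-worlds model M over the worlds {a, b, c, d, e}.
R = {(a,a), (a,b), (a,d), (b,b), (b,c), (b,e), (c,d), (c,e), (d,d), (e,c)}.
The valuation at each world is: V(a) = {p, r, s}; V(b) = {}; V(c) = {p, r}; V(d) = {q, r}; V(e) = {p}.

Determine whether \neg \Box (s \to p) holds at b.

No

At b: \Box (s \to p) is true, so \neg \Box (s \to p) is false.
  At b: \Box (s \to p) requires s \to p at every successor {b, c, e}.
    At b: s \to p is true.
    At c: s \to p is true.
    At e: s \to p is true.
  So \Box (s \to p) is true at b.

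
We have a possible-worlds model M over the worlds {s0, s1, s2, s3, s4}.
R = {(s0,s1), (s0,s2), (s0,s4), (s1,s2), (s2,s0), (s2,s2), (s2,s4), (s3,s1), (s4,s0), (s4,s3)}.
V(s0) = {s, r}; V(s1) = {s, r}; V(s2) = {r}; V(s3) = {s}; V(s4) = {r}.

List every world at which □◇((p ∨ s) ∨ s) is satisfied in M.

s1, s2, s4

Let φ = □◇((p ∨ s) ∨ s). Evaluate φ at each world:
  s0 (successors {s1, s2, s4}): φ is false.
  s1 (successors {s2}): φ is true.
  s2 (successors {s0, s2, s4}): φ is true.
  s3 (successors {s1}): φ is false.
  s4 (successors {s0, s3}): φ is true.
For instance, at s4:
  At s4: □◇((p ∨ s) ∨ s) requires ◇((p ∨ s) ∨ s) at every successor {s0, s3}.
      At s0: ◇((p ∨ s) ∨ s) requires (p ∨ s) ∨ s at some successor in {s1, s2, s4}.
        (p ∨ s) ∨ s holds at s1, so ◇((p ∨ s) ∨ s) is true at s0.
      At s3: ◇((p ∨ s) ∨ s) requires (p ∨ s) ∨ s at some successor in {s1}.
        (p ∨ s) ∨ s holds at s1, so ◇((p ∨ s) ∨ s) is true at s3.
  So □◇((p ∨ s) ∨ s) is true at s4.
Satisfying worlds: {s1, s2, s4}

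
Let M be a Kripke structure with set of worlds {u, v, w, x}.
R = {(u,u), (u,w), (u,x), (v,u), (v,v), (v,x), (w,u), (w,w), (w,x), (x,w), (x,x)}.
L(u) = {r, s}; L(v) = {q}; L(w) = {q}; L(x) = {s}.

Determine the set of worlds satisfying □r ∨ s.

Recall that □ψ holds at a world iff ψ holds at every accessible world, and ◇ψ holds iff ψ holds at some accessible world.
Let φ = □r ∨ s. Evaluate φ at each world:
  u (successors {u, w, x}): φ is true.
  v (successors {u, v, x}): φ is false.
  w (successors {u, w, x}): φ is false.
  x (successors {w, x}): φ is true.
For instance, at x:
  At x: □r is false, s is true, so □r ∨ s is true.
    At x: □r requires r at every successor {w, x}.
      r fails at w, so □r is false at x.
Satisfying worlds: {u, x}

u, x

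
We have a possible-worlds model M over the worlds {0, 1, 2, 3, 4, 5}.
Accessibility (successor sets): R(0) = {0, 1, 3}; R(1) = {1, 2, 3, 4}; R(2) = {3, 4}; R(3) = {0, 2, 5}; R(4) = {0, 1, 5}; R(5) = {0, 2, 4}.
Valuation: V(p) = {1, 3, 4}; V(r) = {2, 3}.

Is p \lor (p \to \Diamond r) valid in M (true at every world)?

Yes

Let φ = p \lor (p \to \Diamond r). Evaluate φ at each world:
  0 (successors {0, 1, 3}): φ is true.
  1 (successors {1, 2, 3, 4}): φ is true.
  2 (successors {3, 4}): φ is true.
  3 (successors {0, 2, 5}): φ is true.
  4 (successors {0, 1, 5}): φ is true.
  5 (successors {0, 2, 4}): φ is true.
For instance, at 2:
  At 2: p is false, p \to \Diamond r is true, so p \lor (p \to \Diamond r) is true.
    At 2: p is false, \Diamond r is true, so p \to \Diamond r is true.
      At 2: \Diamond r requires r at some successor in {3, 4}.
        r holds at 3, so \Diamond r is true at 2.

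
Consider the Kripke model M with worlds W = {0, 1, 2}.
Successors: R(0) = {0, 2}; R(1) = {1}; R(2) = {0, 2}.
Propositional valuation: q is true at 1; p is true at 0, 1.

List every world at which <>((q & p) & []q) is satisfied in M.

Let φ = <>((q & p) & []q). Evaluate φ at each world:
  0 (successors {0, 2}): φ is false.
  1 (successors {1}): φ is true.
  2 (successors {0, 2}): φ is false.
For instance, at 2:
  At 2: <>((q & p) & []q) requires (q & p) & []q at some successor in {0, 2}.
    At 0: (q & p) & []q is false.
    At 2: (q & p) & []q is false.
  So <>((q & p) & []q) is false at 2.
Satisfying worlds: {1}

1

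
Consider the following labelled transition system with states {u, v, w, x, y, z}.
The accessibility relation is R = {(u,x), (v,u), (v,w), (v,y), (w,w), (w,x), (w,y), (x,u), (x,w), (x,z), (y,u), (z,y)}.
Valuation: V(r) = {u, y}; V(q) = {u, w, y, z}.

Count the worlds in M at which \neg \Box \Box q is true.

4

Let φ = \neg \Box \Box q. Evaluate φ at each world:
  u (successors {x}): φ is false.
  v (successors {u, w, y}): φ is true.
  w (successors {w, x, y}): φ is true.
  x (successors {u, w, z}): φ is true.
  y (successors {u}): φ is true.
  z (successors {y}): φ is false.
For instance, at v:
  At v: \Box \Box q is false, so \neg \Box \Box q is true.
    At v: \Box \Box q requires \Box q at every successor {u, w, y}.
      \Box q fails at u, so \Box \Box q is false at v.
Satisfying worlds: {v, w, x, y}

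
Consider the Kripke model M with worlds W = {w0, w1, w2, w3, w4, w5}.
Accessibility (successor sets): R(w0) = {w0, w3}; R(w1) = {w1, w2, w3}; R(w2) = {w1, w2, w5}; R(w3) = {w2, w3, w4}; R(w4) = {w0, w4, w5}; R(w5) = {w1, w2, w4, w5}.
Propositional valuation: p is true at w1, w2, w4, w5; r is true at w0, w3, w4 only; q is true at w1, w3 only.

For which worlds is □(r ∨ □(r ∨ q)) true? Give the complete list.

w0

Let φ = □(r ∨ □(r ∨ q)). Evaluate φ at each world:
  w0 (successors {w0, w3}): φ is true.
  w1 (successors {w1, w2, w3}): φ is false.
  w2 (successors {w1, w2, w5}): φ is false.
  w3 (successors {w2, w3, w4}): φ is false.
  w4 (successors {w0, w4, w5}): φ is false.
  w5 (successors {w1, w2, w4, w5}): φ is false.
For instance, at w1:
  At w1: □(r ∨ □(r ∨ q)) requires r ∨ □(r ∨ q) at every successor {w1, w2, w3}.
    r ∨ □(r ∨ q) fails at w1, so □(r ∨ □(r ∨ q)) is false at w1.
      At w1: r is false, □(r ∨ q) is false, so r ∨ □(r ∨ q) is false.
Satisfying worlds: {w0}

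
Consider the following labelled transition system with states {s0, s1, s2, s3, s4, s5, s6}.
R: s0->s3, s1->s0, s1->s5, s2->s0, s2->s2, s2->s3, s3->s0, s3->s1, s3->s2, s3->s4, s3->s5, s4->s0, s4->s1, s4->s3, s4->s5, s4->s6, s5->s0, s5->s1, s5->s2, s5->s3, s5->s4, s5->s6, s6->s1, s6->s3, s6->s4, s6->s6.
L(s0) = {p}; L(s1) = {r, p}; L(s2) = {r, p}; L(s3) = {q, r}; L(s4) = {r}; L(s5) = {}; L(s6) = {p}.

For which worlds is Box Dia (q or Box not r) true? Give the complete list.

s0, s1, s2

Recall that Box ψ holds at a world iff ψ holds at every accessible world, and Dia ψ holds iff ψ holds at some accessible world.
Let φ = Box Dia (q or Box not r). Evaluate φ at each world:
  s0 (successors {s3}): φ is true.
  s1 (successors {s0, s5}): φ is true.
  s2 (successors {s0, s2, s3}): φ is true.
  s3 (successors {s0, s1, s2, s4, s5}): φ is false.
  s4 (successors {s0, s1, s3, s5, s6}): φ is false.
  s5 (successors {s0, s1, s2, s3, s4, s6}): φ is false.
  s6 (successors {s1, s3, s4, s6}): φ is false.
For instance, at s5:
  At s5: Box Dia (q or Box not r) requires Dia (q or Box not r) at every successor {s0, s1, s2, s3, s4, s6}.
    Dia (q or Box not r) fails at s1, so Box Dia (q or Box not r) is false at s5.
      At s1: Dia (q or Box not r) requires q or Box not r at some successor in {s0, s5}.
        At s0: q or Box not r is false.
        At s5: q or Box not r is false.
      So Dia (q or Box not r) is false at s1.
Satisfying worlds: {s0, s1, s2}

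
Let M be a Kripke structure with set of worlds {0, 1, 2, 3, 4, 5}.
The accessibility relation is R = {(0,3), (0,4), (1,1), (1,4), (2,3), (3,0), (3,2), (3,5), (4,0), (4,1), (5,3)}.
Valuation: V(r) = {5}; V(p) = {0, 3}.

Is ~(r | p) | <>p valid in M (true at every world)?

Yes

Recall that <>ψ holds at a world iff ψ holds at some accessible world.
Let φ = ~(r | p) | <>p. Evaluate φ at each world:
  0 (successors {3, 4}): φ is true.
  1 (successors {1, 4}): φ is true.
  2 (successors {3}): φ is true.
  3 (successors {0, 2, 5}): φ is true.
  4 (successors {0, 1}): φ is true.
  5 (successors {3}): φ is true.
For instance, at 3:
  At 3: ~(r | p) is false, <>p is true, so ~(r | p) | <>p is true.
    At 3: <>p requires p at some successor in {0, 2, 5}.
      p holds at 0, so <>p is true at 3.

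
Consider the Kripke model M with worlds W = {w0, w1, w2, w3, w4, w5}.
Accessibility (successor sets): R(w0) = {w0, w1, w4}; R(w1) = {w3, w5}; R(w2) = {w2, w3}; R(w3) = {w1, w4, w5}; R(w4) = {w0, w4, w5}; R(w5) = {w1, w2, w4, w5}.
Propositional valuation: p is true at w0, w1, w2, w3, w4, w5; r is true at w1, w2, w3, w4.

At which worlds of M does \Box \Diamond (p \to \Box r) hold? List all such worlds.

none

Let φ = \Box \Diamond (p \to \Box r). Evaluate φ at each world:
  w0 (successors {w0, w1, w4}): φ is false.
  w1 (successors {w3, w5}): φ is false.
  w2 (successors {w2, w3}): φ is false.
  w3 (successors {w1, w4, w5}): φ is false.
  w4 (successors {w0, w4, w5}): φ is false.
  w5 (successors {w1, w2, w4, w5}): φ is false.
For instance, at w1:
  At w1: \Box \Diamond (p \to \Box r) requires \Diamond (p \to \Box r) at every successor {w3, w5}.
    \Diamond (p \to \Box r) fails at w3, so \Box \Diamond (p \to \Box r) is false at w1.
      At w3: \Diamond (p \to \Box r) requires p \to \Box r at some successor in {w1, w4, w5}.
        At w1: p \to \Box r is false.
        At w4: p \to \Box r is false.
        At w5: p \to \Box r is false.
      So \Diamond (p \to \Box r) is false at w3.
Satisfying worlds: none.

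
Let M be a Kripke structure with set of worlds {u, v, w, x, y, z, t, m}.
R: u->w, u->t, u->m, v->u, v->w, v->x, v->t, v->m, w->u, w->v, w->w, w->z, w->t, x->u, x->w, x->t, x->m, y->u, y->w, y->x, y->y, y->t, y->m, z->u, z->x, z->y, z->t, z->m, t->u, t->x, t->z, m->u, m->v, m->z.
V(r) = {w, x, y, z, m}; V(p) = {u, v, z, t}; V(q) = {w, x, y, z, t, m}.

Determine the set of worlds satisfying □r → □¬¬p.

u, v, w, x, y, z, t, m

Recall that □ψ holds at a world iff ψ holds at every accessible world, and ◇ψ holds iff ψ holds at some accessible world.
Let φ = □r → □¬¬p. Evaluate φ at each world:
  u (successors {w, t, m}): φ is true.
  v (successors {u, w, x, t, m}): φ is true.
  w (successors {u, v, w, z, t}): φ is true.
  x (successors {u, w, t, m}): φ is true.
  y (successors {u, w, x, y, t, m}): φ is true.
  z (successors {u, x, y, t, m}): φ is true.
  t (successors {u, x, z}): φ is true.
  m (successors {u, v, z}): φ is true.
For instance, at t:
  At t: □r is false, □¬¬p is false, so □r → □¬¬p is true.
    At t: □r requires r at every successor {u, x, z}.
      r fails at u, so □r is false at t.
    At t: □¬¬p requires ¬¬p at every successor {u, x, z}.
      ¬¬p fails at x, so □¬¬p is false at t.
Satisfying worlds: {u, v, w, x, y, z, t, m}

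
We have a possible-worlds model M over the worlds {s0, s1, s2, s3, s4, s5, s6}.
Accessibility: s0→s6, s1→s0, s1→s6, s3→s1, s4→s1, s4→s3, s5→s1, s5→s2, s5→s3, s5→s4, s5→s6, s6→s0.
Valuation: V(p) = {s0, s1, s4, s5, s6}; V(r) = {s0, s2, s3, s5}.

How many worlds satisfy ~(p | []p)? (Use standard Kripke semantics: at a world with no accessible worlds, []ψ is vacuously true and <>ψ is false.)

Let φ = ~(p | []p). Evaluate φ at each world:
  s0 (successors {s6}): φ is false.
  s1 (successors {s0, s6}): φ is false.
  s2 (successors ∅): φ is false.
  s3 (successors {s1}): φ is false.
  s4 (successors {s1, s3}): φ is false.
  s5 (successors {s1, s2, s3, s4, s6}): φ is false.
  s6 (successors {s0}): φ is false.
For instance, at s0:
  At s0: p | []p is true, so ~(p | []p) is false.
    At s0: p is true, []p is true, so p | []p is true.
      At s0: []p requires p at every successor {s6}.
        At s6: p is true.
      So []p is true at s0.
Satisfying worlds: none.

0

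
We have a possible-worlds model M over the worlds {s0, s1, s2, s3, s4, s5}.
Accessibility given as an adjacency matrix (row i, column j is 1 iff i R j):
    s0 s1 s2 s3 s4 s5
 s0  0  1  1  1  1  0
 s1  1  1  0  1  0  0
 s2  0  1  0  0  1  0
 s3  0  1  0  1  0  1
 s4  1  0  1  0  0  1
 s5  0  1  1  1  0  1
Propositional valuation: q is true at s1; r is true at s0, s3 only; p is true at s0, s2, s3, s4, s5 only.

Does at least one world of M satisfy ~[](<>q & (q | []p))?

Let φ = ~[](<>q & (q | []p)). Evaluate φ at each world:
  s0 (successors {s1, s2, s3, s4}): φ is true.
  s1 (successors {s0, s1, s3}): φ is true.
  s2 (successors {s1, s4}): φ is true.
  s3 (successors {s1, s3, s5}): φ is true.
  s4 (successors {s0, s2, s5}): φ is true.
  s5 (successors {s1, s2, s3, s5}): φ is true.
Detail at s0 (witness):
  At s0: [](<>q & (q | []p)) is false, so ~[](<>q & (q | []p)) is true.
    At s0: [](<>q & (q | []p)) requires <>q & (q | []p) at every successor {s1, s2, s3, s4}.
      <>q & (q | []p) fails at s2, so [](<>q & (q | []p)) is false at s0.

Yes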